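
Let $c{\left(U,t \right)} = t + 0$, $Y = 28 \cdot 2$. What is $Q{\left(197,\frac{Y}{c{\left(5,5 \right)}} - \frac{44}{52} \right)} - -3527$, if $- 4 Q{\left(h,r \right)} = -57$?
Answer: $\frac{14165}{4} \approx 3541.3$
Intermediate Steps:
$Y = 56$
$c{\left(U,t \right)} = t$
$Q{\left(h,r \right)} = \frac{57}{4}$ ($Q{\left(h,r \right)} = \left(- \frac{1}{4}\right) \left(-57\right) = \frac{57}{4}$)
$Q{\left(197,\frac{Y}{c{\left(5,5 \right)}} - \frac{44}{52} \right)} - -3527 = \frac{57}{4} - -3527 = \frac{57}{4} + 3527 = \frac{14165}{4}$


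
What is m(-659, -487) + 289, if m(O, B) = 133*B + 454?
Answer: -64028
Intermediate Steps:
m(O, B) = 454 + 133*B
m(-659, -487) + 289 = (454 + 133*(-487)) + 289 = (454 - 64771) + 289 = -64317 + 289 = -64028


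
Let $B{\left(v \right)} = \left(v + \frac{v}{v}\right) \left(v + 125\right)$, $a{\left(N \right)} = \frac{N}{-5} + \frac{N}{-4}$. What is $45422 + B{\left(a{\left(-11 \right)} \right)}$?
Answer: $\frac{18478081}{400} \approx 46195.0$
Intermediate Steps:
$a{\left(N \right)} = - \frac{9 N}{20}$ ($a{\left(N \right)} = N \left(- \frac{1}{5}\right) + N \left(- \frac{1}{4}\right) = - \frac{N}{5} - \frac{N}{4} = - \frac{9 N}{20}$)
$B{\left(v \right)} = \left(1 + v\right) \left(125 + v\right)$ ($B{\left(v \right)} = \left(v + 1\right) \left(125 + v\right) = \left(1 + v\right) \left(125 + v\right)$)
$45422 + B{\left(a{\left(-11 \right)} \right)} = 45422 + \left(125 + \left(\left(- \frac{9}{20}\right) \left(-11\right)\right)^{2} + 126 \left(\left(- \frac{9}{20}\right) \left(-11\right)\right)\right) = 45422 + \left(125 + \left(\frac{99}{20}\right)^{2} + 126 \cdot \frac{99}{20}\right) = 45422 + \left(125 + \frac{9801}{400} + \frac{6237}{10}\right) = 45422 + \frac{309281}{400} = \frac{18478081}{400}$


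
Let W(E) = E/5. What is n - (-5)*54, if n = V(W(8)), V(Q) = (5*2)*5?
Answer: 320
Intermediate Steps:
W(E) = E/5 (W(E) = E*(⅕) = E/5)
V(Q) = 50 (V(Q) = 10*5 = 50)
n = 50
n - (-5)*54 = 50 - (-5)*54 = 50 - 1*(-270) = 50 + 270 = 320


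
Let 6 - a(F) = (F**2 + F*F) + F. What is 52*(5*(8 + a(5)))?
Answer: -10660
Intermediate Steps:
a(F) = 6 - F - 2*F**2 (a(F) = 6 - ((F**2 + F*F) + F) = 6 - ((F**2 + F**2) + F) = 6 - (2*F**2 + F) = 6 - (F + 2*F**2) = 6 + (-F - 2*F**2) = 6 - F - 2*F**2)
52*(5*(8 + a(5))) = 52*(5*(8 + (6 - 1*5 - 2*5**2))) = 52*(5*(8 + (6 - 5 - 2*25))) = 52*(5*(8 + (6 - 5 - 50))) = 52*(5*(8 - 49)) = 52*(5*(-41)) = 52*(-205) = -10660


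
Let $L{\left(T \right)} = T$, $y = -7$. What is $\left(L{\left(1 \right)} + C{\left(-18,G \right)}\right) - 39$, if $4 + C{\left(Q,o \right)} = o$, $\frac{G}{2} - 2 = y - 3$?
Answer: $-58$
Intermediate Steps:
$G = -16$ ($G = 4 + 2 \left(-7 - 3\right) = 4 + 2 \left(-10\right) = 4 - 20 = -16$)
$C{\left(Q,o \right)} = -4 + o$
$\left(L{\left(1 \right)} + C{\left(-18,G \right)}\right) - 39 = \left(1 - 20\right) - 39 = -19 - 39 = -58$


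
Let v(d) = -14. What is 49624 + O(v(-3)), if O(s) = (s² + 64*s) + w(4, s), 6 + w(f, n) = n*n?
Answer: 49114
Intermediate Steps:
w(f, n) = -6 + n² (w(f, n) = -6 + n*n = -6 + n²)
O(s) = -6 + 2*s² + 64*s (O(s) = (s² + 64*s) + (-6 + s²) = -6 + 2*s² + 64*s)
49624 + O(v(-3)) = 49624 + (-6 + 2*(-14)² + 64*(-14)) = 49624 + (-6 + 2*196 - 896) = 49624 + (-6 + 392 - 896) = 49624 - 510 = 49114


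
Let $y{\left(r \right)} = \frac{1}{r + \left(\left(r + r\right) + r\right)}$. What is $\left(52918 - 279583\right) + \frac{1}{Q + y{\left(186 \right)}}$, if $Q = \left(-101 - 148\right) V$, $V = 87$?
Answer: $- \frac{3653221231959}{16117271} \approx -2.2667 \cdot 10^{5}$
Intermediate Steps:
$y{\left(r \right)} = \frac{1}{4 r}$ ($y{\left(r \right)} = \frac{1}{r + \left(2 r + r\right)} = \frac{1}{r + 3 r} = \frac{1}{4 r}$)
$Q = -21663$ ($Q = \left(-101 - 148\right) 87 = \left(-249\right) 87 = -21663$)
$\left(52918 - 279583\right) + \frac{1}{Q + y{\left(186 \right)}} = \left(52918 - 279583\right) + \frac{1}{-21663 + \frac{1}{4 \cdot 186}} = -226665 + \frac{1}{-21663 + \frac{1}{4} \cdot \frac{1}{186}} = -226665 + \frac{1}{-21663 + \frac{1}{744}} = -226665 + \frac{1}{- \frac{16117271}{744}} = -226665 - \frac{744}{16117271} = - \frac{3653221231959}{16117271}$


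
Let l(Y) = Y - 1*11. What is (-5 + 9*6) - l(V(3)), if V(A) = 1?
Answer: 59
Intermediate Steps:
l(Y) = -11 + Y (l(Y) = Y - 11 = -11 + Y)
(-5 + 9*6) - l(V(3)) = (-5 + 9*6) - (-11 + 1) = (-5 + 54) - 1*(-10) = 49 + 10 = 59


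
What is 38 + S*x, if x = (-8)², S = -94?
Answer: -5978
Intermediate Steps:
x = 64
38 + S*x = 38 - 94*64 = 38 - 6016 = -5978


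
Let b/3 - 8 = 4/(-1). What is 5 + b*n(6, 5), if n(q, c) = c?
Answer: 65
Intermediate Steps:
b = 12 (b = 24 + 3*(4/(-1)) = 24 + 3*(4*(-1)) = 24 + 3*(-4) = 24 - 12 = 12)
5 + b*n(6, 5) = 5 + 12*5 = 5 + 60 = 65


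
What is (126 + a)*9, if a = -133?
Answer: -63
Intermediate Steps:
(126 + a)*9 = (126 - 133)*9 = -7*9 = -63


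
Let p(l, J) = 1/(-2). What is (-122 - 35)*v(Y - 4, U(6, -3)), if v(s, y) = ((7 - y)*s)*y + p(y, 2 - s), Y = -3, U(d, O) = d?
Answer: 13345/2 ≈ 6672.5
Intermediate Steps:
p(l, J) = -½
v(s, y) = -½ + s*y*(7 - y) (v(s, y) = ((7 - y)*s)*y - ½ = (s*(7 - y))*y - ½ = s*y*(7 - y) - ½ = -½ + s*y*(7 - y))
(-122 - 35)*v(Y - 4, U(6, -3)) = (-122 - 35)*(-½ - 1*(-3 - 4)*6² + 7*(-3 - 4)*6) = -157*(-½ - 1*(-7)*36 + 7*(-7)*6) = -157*(-½ + 252 - 294) = -157*(-85/2) = 13345/2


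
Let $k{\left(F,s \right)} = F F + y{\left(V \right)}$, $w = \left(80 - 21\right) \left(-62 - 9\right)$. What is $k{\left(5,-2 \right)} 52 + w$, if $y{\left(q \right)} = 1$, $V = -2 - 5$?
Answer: $-2837$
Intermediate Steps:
$w = -4189$ ($w = 59 \left(-71\right) = -4189$)
$V = -7$ ($V = -2 - 5 = -7$)
$k{\left(F,s \right)} = 1 + F^{2}$ ($k{\left(F,s \right)} = F F + 1 = F^{2} + 1 = 1 + F^{2}$)
$k{\left(5,-2 \right)} 52 + w = \left(1 + 5^{2}\right) 52 - 4189 = \left(1 + 25\right) 52 - 4189 = 26 \cdot 52 - 4189 = 1352 - 4189 = -2837$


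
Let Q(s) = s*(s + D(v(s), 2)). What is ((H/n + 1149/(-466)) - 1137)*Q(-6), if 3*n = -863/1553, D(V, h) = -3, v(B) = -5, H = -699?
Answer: 28602435771/201079 ≈ 1.4224e+5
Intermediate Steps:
n = -863/4659 (n = (-863/1553)/3 = (-863*1/1553)/3 = (1/3)*(-863/1553) = -863/4659 ≈ -0.18523)
Q(s) = s*(-3 + s) (Q(s) = s*(s - 3) = s*(-3 + s))
((H/n + 1149/(-466)) - 1137)*Q(-6) = ((-699/(-863/4659) + 1149/(-466)) - 1137)*(-6*(-3 - 6)) = ((-699*(-4659/863) + 1149*(-1/466)) - 1137)*(-6*(-9)) = ((3256641/863 - 1149/466) - 1137)*54 = (1516603119/402158 - 1137)*54 = (1059349473/402158)*54 = 28602435771/201079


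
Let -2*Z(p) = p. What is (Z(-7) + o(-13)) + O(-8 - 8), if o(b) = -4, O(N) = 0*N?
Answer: -½ ≈ -0.50000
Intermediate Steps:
O(N) = 0
Z(p) = -p/2
(Z(-7) + o(-13)) + O(-8 - 8) = (-½*(-7) - 4) + 0 = (7/2 - 4) + 0 = -½ + 0 = -½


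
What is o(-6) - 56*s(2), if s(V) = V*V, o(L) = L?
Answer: -230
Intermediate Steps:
s(V) = V**2
o(-6) - 56*s(2) = -6 - 56*2**2 = -6 - 56*4 = -6 - 224 = -230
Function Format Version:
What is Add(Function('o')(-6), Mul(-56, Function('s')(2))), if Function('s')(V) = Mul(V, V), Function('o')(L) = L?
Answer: -230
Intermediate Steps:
Function('s')(V) = Pow(V, 2)
Add(Function('o')(-6), Mul(-56, Function('s')(2))) = Add(-6, Mul(-56, Pow(2, 2))) = Add(-6, Mul(-56, 4)) = Add(-6, -224) = -230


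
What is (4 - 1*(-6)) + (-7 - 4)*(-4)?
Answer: 54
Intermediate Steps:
(4 - 1*(-6)) + (-7 - 4)*(-4) = (4 + 6) - 11*(-4) = 10 + 44 = 54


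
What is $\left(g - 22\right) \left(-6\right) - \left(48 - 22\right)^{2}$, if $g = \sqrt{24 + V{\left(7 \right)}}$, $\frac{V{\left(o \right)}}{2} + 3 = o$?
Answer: $-544 - 24 \sqrt{2} \approx -577.94$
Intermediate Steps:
$V{\left(o \right)} = -6 + 2 o$
$g = 4 \sqrt{2}$ ($g = \sqrt{24 + \left(-6 + 2 \cdot 7\right)} = \sqrt{24 + \left(-6 + 14\right)} = \sqrt{24 + 8} = \sqrt{32} = 4 \sqrt{2} \approx 5.6569$)
$\left(g - 22\right) \left(-6\right) - \left(48 - 22\right)^{2} = \left(4 \sqrt{2} - 22\right) \left(-6\right) - \left(48 - 22\right)^{2} = \left(-22 + 4 \sqrt{2}\right) \left(-6\right) - 26^{2} = \left(132 - 24 \sqrt{2}\right) - 676 = -544 - 24 \sqrt{2}$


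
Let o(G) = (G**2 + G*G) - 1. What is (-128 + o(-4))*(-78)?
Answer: 7566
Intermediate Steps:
o(G) = -1 + 2*G**2 (o(G) = (G**2 + G**2) - 1 = 2*G**2 - 1 = -1 + 2*G**2)
(-128 + o(-4))*(-78) = (-128 + (-1 + 2*(-4)**2))*(-78) = (-128 + (-1 + 2*16))*(-78) = (-128 + (-1 + 32))*(-78) = (-128 + 31)*(-78) = -97*(-78) = 7566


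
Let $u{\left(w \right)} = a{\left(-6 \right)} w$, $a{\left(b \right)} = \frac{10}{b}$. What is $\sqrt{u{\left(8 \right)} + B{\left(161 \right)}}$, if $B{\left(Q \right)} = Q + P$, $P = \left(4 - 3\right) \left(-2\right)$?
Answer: $\frac{\sqrt{1311}}{3} \approx 12.069$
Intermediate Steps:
$P = -2$ ($P = 1 \left(-2\right) = -2$)
$u{\left(w \right)} = - \frac{5 w}{3}$ ($u{\left(w \right)} = \frac{10}{-6} w = 10 \left(- \frac{1}{6}\right) w = - \frac{5 w}{3}$)
$B{\left(Q \right)} = -2 + Q$ ($B{\left(Q \right)} = Q - 2 = -2 + Q$)
$\sqrt{u{\left(8 \right)} + B{\left(161 \right)}} = \sqrt{\left(- \frac{5}{3}\right) 8 + \left(-2 + 161\right)} = \sqrt{- \frac{40}{3} + 159} = \sqrt{\frac{437}{3}} = \frac{\sqrt{1311}}{3}$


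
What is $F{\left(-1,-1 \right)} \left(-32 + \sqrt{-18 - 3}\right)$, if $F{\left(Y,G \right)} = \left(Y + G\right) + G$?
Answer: $96 - 3 i \sqrt{21} \approx 96.0 - 13.748 i$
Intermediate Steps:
$F{\left(Y,G \right)} = Y + 2 G$ ($F{\left(Y,G \right)} = \left(G + Y\right) + G = Y + 2 G$)
$F{\left(-1,-1 \right)} \left(-32 + \sqrt{-18 - 3}\right) = \left(-1 + 2 \left(-1\right)\right) \left(-32 + \sqrt{-18 - 3}\right) = \left(-1 - 2\right) \left(-32 + \sqrt{-21}\right) = - 3 \left(-32 + i \sqrt{21}\right) = 96 - 3 i \sqrt{21}$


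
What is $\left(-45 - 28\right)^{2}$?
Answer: $5329$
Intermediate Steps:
$\left(-45 - 28\right)^{2} = \left(-73\right)^{2} = 5329$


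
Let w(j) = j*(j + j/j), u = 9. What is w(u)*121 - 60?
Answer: 10830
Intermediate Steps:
w(j) = j*(1 + j) (w(j) = j*(j + 1) = j*(1 + j))
w(u)*121 - 60 = (9*(1 + 9))*121 - 60 = (9*10)*121 - 60 = 90*121 - 60 = 10890 - 60 = 10830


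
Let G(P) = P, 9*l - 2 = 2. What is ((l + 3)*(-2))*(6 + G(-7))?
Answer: 62/9 ≈ 6.8889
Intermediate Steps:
l = 4/9 (l = 2/9 + (⅑)*2 = 2/9 + 2/9 = 4/9 ≈ 0.44444)
((l + 3)*(-2))*(6 + G(-7)) = ((4/9 + 3)*(-2))*(6 - 7) = ((31/9)*(-2))*(-1) = -62/9*(-1) = 62/9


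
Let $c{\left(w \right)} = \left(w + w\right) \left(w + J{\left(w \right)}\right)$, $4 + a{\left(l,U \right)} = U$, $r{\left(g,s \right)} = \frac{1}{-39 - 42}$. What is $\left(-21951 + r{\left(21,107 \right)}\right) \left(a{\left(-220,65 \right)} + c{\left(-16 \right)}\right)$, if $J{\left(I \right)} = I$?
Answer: $- \frac{1929164720}{81} \approx -2.3817 \cdot 10^{7}$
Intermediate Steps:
$r{\left(g,s \right)} = - \frac{1}{81}$ ($r{\left(g,s \right)} = \frac{1}{-81} = - \frac{1}{81}$)
$a{\left(l,U \right)} = -4 + U$
$c{\left(w \right)} = 4 w^{2}$ ($c{\left(w \right)} = \left(w + w\right) \left(w + w\right) = 2 w 2 w = 4 w^{2}$)
$\left(-21951 + r{\left(21,107 \right)}\right) \left(a{\left(-220,65 \right)} + c{\left(-16 \right)}\right) = \left(-21951 - \frac{1}{81}\right) \left(\left(-4 + 65\right) + 4 \left(-16\right)^{2}\right) = - \frac{1778032 \left(61 + 4 \cdot 256\right)}{81} = - \frac{1778032 \left(61 + 1024\right)}{81} = \left(- \frac{1778032}{81}\right) 1085 = - \frac{1929164720}{81}$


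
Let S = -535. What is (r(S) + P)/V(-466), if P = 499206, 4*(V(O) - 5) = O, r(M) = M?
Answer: -997342/223 ≈ -4472.4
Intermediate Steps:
V(O) = 5 + O/4
(r(S) + P)/V(-466) = (-535 + 499206)/(5 + (¼)*(-466)) = 498671/(5 - 233/2) = 498671/(-223/2) = 498671*(-2/223) = -997342/223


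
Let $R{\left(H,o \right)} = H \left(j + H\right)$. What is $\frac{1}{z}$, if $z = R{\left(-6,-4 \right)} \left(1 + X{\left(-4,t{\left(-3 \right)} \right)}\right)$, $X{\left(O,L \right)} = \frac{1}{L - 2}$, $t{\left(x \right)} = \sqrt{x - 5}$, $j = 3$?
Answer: $\frac{i + \sqrt{2}}{9 \left(i + 2 \sqrt{2}\right)} \approx 0.061728 + 0.017459 i$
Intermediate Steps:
$t{\left(x \right)} = \sqrt{-5 + x}$
$R{\left(H,o \right)} = H \left(3 + H\right)$
$X{\left(O,L \right)} = \frac{1}{-2 + L}$
$z = 18 + \frac{18}{-2 + 2 i \sqrt{2}}$ ($z = - 6 \left(3 - 6\right) \left(1 + \frac{1}{-2 + \sqrt{-5 - 3}}\right) = \left(-6\right) \left(-3\right) \left(1 + \frac{1}{-2 + \sqrt{-8}}\right) = 18 \left(1 + \frac{1}{-2 + 2 i \sqrt{2}}\right) = 18 + \frac{18}{-2 + 2 i \sqrt{2}} \approx 15.0 - 4.2426 i$)
$\frac{1}{z} = \frac{1}{9 \frac{1}{i + \sqrt{2}} \left(i + 2 \sqrt{2}\right)} = \frac{i + \sqrt{2}}{9 \left(i + 2 \sqrt{2}\right)}$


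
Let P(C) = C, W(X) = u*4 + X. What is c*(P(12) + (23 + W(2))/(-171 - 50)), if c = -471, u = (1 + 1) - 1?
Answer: -1235433/221 ≈ -5590.2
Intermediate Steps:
u = 1 (u = 2 - 1 = 1)
W(X) = 4 + X (W(X) = 1*4 + X = 4 + X)
c*(P(12) + (23 + W(2))/(-171 - 50)) = -471*(12 + (23 + (4 + 2))/(-171 - 50)) = -471*(12 + (23 + 6)/(-221)) = -471*(12 + 29*(-1/221)) = -471*(12 - 29/221) = -471*2623/221 = -1235433/221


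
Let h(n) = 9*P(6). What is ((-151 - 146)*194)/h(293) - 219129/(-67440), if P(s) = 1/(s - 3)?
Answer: -431677837/22480 ≈ -19203.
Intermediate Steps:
P(s) = 1/(-3 + s)
h(n) = 3 (h(n) = 9/(-3 + 6) = 9/3 = 9*(⅓) = 3)
((-151 - 146)*194)/h(293) - 219129/(-67440) = ((-151 - 146)*194)/3 - 219129/(-67440) = -297*194*(⅓) - 219129*(-1/67440) = -57618*⅓ + 73043/22480 = -19206 + 73043/22480 = -431677837/22480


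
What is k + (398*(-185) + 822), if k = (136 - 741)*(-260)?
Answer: 84492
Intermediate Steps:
k = 157300 (k = -605*(-260) = 157300)
k + (398*(-185) + 822) = 157300 + (398*(-185) + 822) = 157300 + (-73630 + 822) = 157300 - 72808 = 84492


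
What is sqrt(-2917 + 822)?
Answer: I*sqrt(2095) ≈ 45.771*I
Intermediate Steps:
sqrt(-2917 + 822) = sqrt(-2095) = I*sqrt(2095)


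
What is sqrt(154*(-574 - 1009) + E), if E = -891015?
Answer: I*sqrt(1134797) ≈ 1065.3*I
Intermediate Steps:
sqrt(154*(-574 - 1009) + E) = sqrt(154*(-574 - 1009) - 891015) = sqrt(154*(-1583) - 891015) = sqrt(-243782 - 891015) = sqrt(-1134797) = I*sqrt(1134797)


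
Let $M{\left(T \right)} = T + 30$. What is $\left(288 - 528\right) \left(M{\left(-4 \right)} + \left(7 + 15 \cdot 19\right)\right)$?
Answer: $-76320$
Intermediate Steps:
$M{\left(T \right)} = 30 + T$
$\left(288 - 528\right) \left(M{\left(-4 \right)} + \left(7 + 15 \cdot 19\right)\right) = \left(288 - 528\right) \left(\left(30 - 4\right) + \left(7 + 15 \cdot 19\right)\right) = - 240 \left(26 + \left(7 + 285\right)\right) = - 240 \left(26 + 292\right) = \left(-240\right) 318 = -76320$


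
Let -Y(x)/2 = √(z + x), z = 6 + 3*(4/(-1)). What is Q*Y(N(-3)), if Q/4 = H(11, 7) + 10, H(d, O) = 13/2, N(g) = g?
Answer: -396*I ≈ -396.0*I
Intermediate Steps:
z = -6 (z = 6 + 3*(4*(-1)) = 6 + 3*(-4) = 6 - 12 = -6)
H(d, O) = 13/2 (H(d, O) = 13*(½) = 13/2)
Q = 66 (Q = 4*(13/2 + 10) = 4*(33/2) = 66)
Y(x) = -2*√(-6 + x)
Q*Y(N(-3)) = 66*(-2*√(-6 - 3)) = 66*(-6*I) = -396*I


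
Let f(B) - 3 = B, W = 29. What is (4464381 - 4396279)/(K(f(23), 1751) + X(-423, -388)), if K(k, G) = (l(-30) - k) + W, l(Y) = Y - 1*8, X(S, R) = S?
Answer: -34051/229 ≈ -148.69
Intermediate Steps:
f(B) = 3 + B
l(Y) = -8 + Y (l(Y) = Y - 8 = -8 + Y)
K(k, G) = -9 - k (K(k, G) = ((-8 - 30) - k) + 29 = (-38 - k) + 29 = -9 - k)
(4464381 - 4396279)/(K(f(23), 1751) + X(-423, -388)) = (4464381 - 4396279)/((-9 - (3 + 23)) - 423) = 68102/((-9 - 1*26) - 423) = 68102/((-9 - 26) - 423) = 68102/(-35 - 423) = 68102/(-458) = 68102*(-1/458) = -34051/229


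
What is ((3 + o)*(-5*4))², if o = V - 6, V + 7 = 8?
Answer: 1600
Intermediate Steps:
V = 1 (V = -7 + 8 = 1)
o = -5 (o = 1 - 6 = -5)
((3 + o)*(-5*4))² = ((3 - 5)*(-5*4))² = (-2*(-20))² = 40² = 1600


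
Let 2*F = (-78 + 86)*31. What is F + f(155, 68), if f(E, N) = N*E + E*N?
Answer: 21204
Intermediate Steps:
f(E, N) = 2*E*N (f(E, N) = E*N + E*N = 2*E*N)
F = 124 (F = ((-78 + 86)*31)/2 = (8*31)/2 = (½)*248 = 124)
F + f(155, 68) = 124 + 2*155*68 = 124 + 21080 = 21204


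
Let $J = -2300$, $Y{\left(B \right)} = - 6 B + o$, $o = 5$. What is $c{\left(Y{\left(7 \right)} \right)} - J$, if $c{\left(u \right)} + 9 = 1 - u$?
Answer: $2329$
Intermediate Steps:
$Y{\left(B \right)} = 5 - 6 B$ ($Y{\left(B \right)} = - 6 B + 5 = 5 - 6 B$)
$c{\left(u \right)} = -8 - u$ ($c{\left(u \right)} = -9 - \left(-1 + u\right) = -8 - u$)
$c{\left(Y{\left(7 \right)} \right)} - J = \left(-8 - \left(5 - 42\right)\right) - -2300 = \left(-8 - \left(5 - 42\right)\right) + 2300 = \left(-8 - -37\right) + 2300 = \left(-8 + 37\right) + 2300 = 29 + 2300 = 2329$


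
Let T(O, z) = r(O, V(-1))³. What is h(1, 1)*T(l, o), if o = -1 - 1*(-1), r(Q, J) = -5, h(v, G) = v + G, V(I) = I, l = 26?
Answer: -250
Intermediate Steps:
h(v, G) = G + v
o = 0 (o = -1 + 1 = 0)
T(O, z) = -125 (T(O, z) = (-5)³ = -125)
h(1, 1)*T(l, o) = (1 + 1)*(-125) = 2*(-125) = -250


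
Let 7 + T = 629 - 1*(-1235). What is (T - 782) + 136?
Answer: 1211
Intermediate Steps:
T = 1857 (T = -7 + (629 - 1*(-1235)) = -7 + (629 + 1235) = -7 + 1864 = 1857)
(T - 782) + 136 = (1857 - 782) + 136 = 1075 + 136 = 1211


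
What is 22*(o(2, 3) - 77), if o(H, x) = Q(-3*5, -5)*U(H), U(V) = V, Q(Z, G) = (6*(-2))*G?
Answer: 946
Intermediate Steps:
Q(Z, G) = -12*G
o(H, x) = 60*H (o(H, x) = (-12*(-5))*H = 60*H)
22*(o(2, 3) - 77) = 22*(60*2 - 77) = 22*(120 - 77) = 22*43 = 946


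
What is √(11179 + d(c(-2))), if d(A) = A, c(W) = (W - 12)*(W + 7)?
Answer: 23*√21 ≈ 105.40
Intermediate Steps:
c(W) = (-12 + W)*(7 + W)
√(11179 + d(c(-2))) = √(11179 + (-84 + (-2)² - 5*(-2))) = √(11179 + (-84 + 4 + 10)) = √(11179 - 70) = √11109 = 23*√21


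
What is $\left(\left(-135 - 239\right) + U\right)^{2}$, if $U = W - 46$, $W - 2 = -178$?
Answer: $355216$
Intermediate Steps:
$W = -176$ ($W = 2 - 178 = -176$)
$U = -222$ ($U = -176 - 46 = -222$)
$\left(\left(-135 - 239\right) + U\right)^{2} = \left(\left(-135 - 239\right) - 222\right)^{2} = \left(-374 - 222\right)^{2} = \left(-596\right)^{2} = 355216$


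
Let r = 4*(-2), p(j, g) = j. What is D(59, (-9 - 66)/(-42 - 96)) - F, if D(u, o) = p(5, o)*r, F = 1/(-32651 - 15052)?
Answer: -1908119/47703 ≈ -40.000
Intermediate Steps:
F = -1/47703 (F = 1/(-47703) = -1/47703 ≈ -2.0963e-5)
r = -8
D(u, o) = -40 (D(u, o) = 5*(-8) = -40)
D(59, (-9 - 66)/(-42 - 96)) - F = -40 - 1*(-1/47703) = -40 + 1/47703 = -1908119/47703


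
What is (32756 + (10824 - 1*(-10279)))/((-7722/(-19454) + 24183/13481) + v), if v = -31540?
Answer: -7062513812133/4135543049798 ≈ -1.7078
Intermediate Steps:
(32756 + (10824 - 1*(-10279)))/((-7722/(-19454) + 24183/13481) + v) = (32756 + (10824 - 1*(-10279)))/((-7722/(-19454) + 24183/13481) - 31540) = (32756 + (10824 + 10279))/((-7722*(-1/19454) + 24183*(1/13481)) - 31540) = (32756 + 21103)/((3861/9727 + 24183/13481) - 31540) = 53859/(287278182/131129687 - 31540) = 53859/(-4135543049798/131129687) = 53859*(-131129687/4135543049798) = -7062513812133/4135543049798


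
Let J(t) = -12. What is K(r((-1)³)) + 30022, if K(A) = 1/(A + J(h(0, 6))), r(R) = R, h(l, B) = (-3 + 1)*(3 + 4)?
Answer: 390285/13 ≈ 30022.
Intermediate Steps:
h(l, B) = -14 (h(l, B) = -2*7 = -14)
K(A) = 1/(-12 + A) (K(A) = 1/(A - 12) = 1/(-12 + A))
K(r((-1)³)) + 30022 = 1/(-12 + (-1)³) + 30022 = 1/(-12 - 1) + 30022 = 1/(-13) + 30022 = -1/13 + 30022 = 390285/13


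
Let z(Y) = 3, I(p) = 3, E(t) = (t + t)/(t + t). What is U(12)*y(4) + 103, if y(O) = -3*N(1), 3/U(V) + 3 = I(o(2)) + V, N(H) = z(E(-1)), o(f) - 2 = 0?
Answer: 403/4 ≈ 100.75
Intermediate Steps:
o(f) = 2 (o(f) = 2 + 0 = 2)
E(t) = 1 (E(t) = (2*t)/((2*t)) = (2*t)*(1/(2*t)) = 1)
N(H) = 3
U(V) = 3/V (U(V) = 3/(-3 + (3 + V)) = 3/V)
y(O) = -9 (y(O) = -3*3 = -9)
U(12)*y(4) + 103 = (3/12)*(-9) + 103 = (3*(1/12))*(-9) + 103 = (¼)*(-9) + 103 = -9/4 + 103 = 403/4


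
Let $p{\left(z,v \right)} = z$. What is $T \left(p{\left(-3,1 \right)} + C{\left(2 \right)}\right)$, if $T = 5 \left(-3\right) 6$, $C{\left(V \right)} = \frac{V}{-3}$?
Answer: $330$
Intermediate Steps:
$C{\left(V \right)} = - \frac{V}{3}$ ($C{\left(V \right)} = V \left(- \frac{1}{3}\right) = - \frac{V}{3}$)
$T = -90$ ($T = \left(-15\right) 6 = -90$)
$T \left(p{\left(-3,1 \right)} + C{\left(2 \right)}\right) = - 90 \left(-3 - \frac{2}{3}\right) = \left(-90\right) \left(- \frac{11}{3}\right) = 330$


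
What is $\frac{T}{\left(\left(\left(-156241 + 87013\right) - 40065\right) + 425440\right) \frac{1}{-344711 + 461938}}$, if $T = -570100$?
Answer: $- \frac{66831112700}{316147} \approx -2.1139 \cdot 10^{5}$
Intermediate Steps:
$\frac{T}{\left(\left(\left(-156241 + 87013\right) - 40065\right) + 425440\right) \frac{1}{-344711 + 461938}} = - \frac{570100}{\left(\left(\left(-156241 + 87013\right) - 40065\right) + 425440\right) \frac{1}{-344711 + 461938}} = - \frac{570100}{\left(\left(-69228 - 40065\right) + 425440\right) \frac{1}{117227}} = - \frac{570100}{\left(-109293 + 425440\right) \frac{1}{117227}} = - \frac{570100}{316147 \cdot \frac{1}{117227}} = - \frac{570100}{\frac{316147}{117227}} = \left(-570100\right) \frac{117227}{316147} = - \frac{66831112700}{316147}$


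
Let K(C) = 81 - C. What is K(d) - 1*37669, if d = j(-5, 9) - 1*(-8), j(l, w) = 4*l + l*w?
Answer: -37531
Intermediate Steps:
d = -57 (d = -5*(4 + 9) - 1*(-8) = -5*13 + 8 = -65 + 8 = -57)
K(d) - 1*37669 = (81 - 1*(-57)) - 1*37669 = (81 + 57) - 37669 = 138 - 37669 = -37531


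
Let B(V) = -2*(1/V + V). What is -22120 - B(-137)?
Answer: -3067980/137 ≈ -22394.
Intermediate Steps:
B(V) = -2*V - 2/V (B(V) = -2*(V + 1/V) = -2*V - 2/V)
-22120 - B(-137) = -22120 - (-2*(-137) - 2/(-137)) = -22120 - (274 - 2*(-1/137)) = -22120 - (274 + 2/137) = -22120 - 1*37540/137 = -22120 - 37540/137 = -3067980/137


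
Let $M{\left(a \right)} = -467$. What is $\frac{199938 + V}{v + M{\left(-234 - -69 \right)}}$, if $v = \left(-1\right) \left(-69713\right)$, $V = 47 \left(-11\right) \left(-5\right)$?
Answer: $\frac{202523}{69246} \approx 2.9247$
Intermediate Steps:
$V = 2585$ ($V = \left(-517\right) \left(-5\right) = 2585$)
$v = 69713$
$\frac{199938 + V}{v + M{\left(-234 - -69 \right)}} = \frac{199938 + 2585}{69713 - 467} = \frac{202523}{69246}$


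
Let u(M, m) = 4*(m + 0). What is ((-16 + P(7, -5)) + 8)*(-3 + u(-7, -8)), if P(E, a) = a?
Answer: 455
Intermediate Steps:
u(M, m) = 4*m
((-16 + P(7, -5)) + 8)*(-3 + u(-7, -8)) = ((-16 - 5) + 8)*(-3 + 4*(-8)) = (-21 + 8)*(-3 - 32) = -13*(-35) = 455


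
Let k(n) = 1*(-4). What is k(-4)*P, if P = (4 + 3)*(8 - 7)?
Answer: -28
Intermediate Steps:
k(n) = -4
P = 7 (P = 7*1 = 7)
k(-4)*P = -4*7 = -28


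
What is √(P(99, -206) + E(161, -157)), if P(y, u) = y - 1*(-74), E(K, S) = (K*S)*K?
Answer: 4*I*√254339 ≈ 2017.3*I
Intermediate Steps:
E(K, S) = S*K²
P(y, u) = 74 + y (P(y, u) = y + 74 = 74 + y)
√(P(99, -206) + E(161, -157)) = √((74 + 99) - 157*161²) = √(173 - 157*25921) = √(173 - 4069597) = √(-4069424) = 4*I*√254339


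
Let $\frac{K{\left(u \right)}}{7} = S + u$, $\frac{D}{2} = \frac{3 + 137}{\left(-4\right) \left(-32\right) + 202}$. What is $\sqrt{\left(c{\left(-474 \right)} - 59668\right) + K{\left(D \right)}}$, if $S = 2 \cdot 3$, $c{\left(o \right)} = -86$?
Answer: $\frac{10 i \sqrt{650199}}{33} \approx 244.35 i$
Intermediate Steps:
$S = 6$
$D = \frac{28}{33}$ ($D = 2 \frac{3 + 137}{\left(-4\right) \left(-32\right) + 202} = 2 \frac{140}{128 + 202} = 2 \cdot \frac{140}{330} = 2 \cdot 140 \cdot \frac{1}{330} = 2 \cdot \frac{14}{33} = \frac{28}{33} \approx 0.84848$)
$K{\left(u \right)} = 42 + 7 u$ ($K{\left(u \right)} = 7 \left(6 + u\right) = 42 + 7 u$)
$\sqrt{\left(c{\left(-474 \right)} - 59668\right) + K{\left(D \right)}} = \sqrt{\left(-86 - 59668\right) + \left(42 + 7 \cdot \frac{28}{33}\right)} = \sqrt{\left(-86 - 59668\right) + \left(42 + \frac{196}{33}\right)} = \sqrt{-59754 + \frac{1582}{33}} = \sqrt{- \frac{1970300}{33}} = \frac{10 i \sqrt{650199}}{33}$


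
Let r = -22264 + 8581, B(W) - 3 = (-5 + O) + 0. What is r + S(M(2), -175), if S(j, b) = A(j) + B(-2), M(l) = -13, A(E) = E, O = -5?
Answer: -13703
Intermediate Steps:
B(W) = -7 (B(W) = 3 + ((-5 - 5) + 0) = 3 + (-10 + 0) = 3 - 10 = -7)
S(j, b) = -7 + j (S(j, b) = j - 7 = -7 + j)
r = -13683
r + S(M(2), -175) = -13683 + (-7 - 13) = -13683 - 20 = -13703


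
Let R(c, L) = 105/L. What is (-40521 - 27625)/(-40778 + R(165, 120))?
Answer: 545168/326217 ≈ 1.6712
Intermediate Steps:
(-40521 - 27625)/(-40778 + R(165, 120)) = (-40521 - 27625)/(-40778 + 105/120) = -68146/(-40778 + 105*(1/120)) = -68146/(-40778 + 7/8) = -68146/(-326217/8) = -68146*(-8/326217) = 545168/326217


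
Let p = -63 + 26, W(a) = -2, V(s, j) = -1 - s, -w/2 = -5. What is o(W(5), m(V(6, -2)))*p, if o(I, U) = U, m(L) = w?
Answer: -370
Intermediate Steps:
w = 10 (w = -2*(-5) = 10)
m(L) = 10
p = -37
o(W(5), m(V(6, -2)))*p = 10*(-37) = -370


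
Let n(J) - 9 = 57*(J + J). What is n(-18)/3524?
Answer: -2043/3524 ≈ -0.57974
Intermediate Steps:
n(J) = 9 + 114*J (n(J) = 9 + 57*(J + J) = 9 + 57*(2*J) = 9 + 114*J)
n(-18)/3524 = (9 + 114*(-18))/3524 = (9 - 2052)*(1/3524) = -2043*1/3524 = -2043/3524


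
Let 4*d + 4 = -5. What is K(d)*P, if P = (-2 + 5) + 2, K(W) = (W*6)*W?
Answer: 1215/8 ≈ 151.88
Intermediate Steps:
d = -9/4 (d = -1 + (¼)*(-5) = -1 - 5/4 = -9/4 ≈ -2.2500)
K(W) = 6*W² (K(W) = (6*W)*W = 6*W²)
P = 5 (P = 3 + 2 = 5)
K(d)*P = (6*(-9/4)²)*5 = (6*(81/16))*5 = (243/8)*5 = 1215/8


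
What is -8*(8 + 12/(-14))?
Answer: -400/7 ≈ -57.143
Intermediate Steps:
-8*(8 + 12/(-14)) = -8*(8 + 12*(-1/14)) = -8*(8 - 6/7) = -8*50/7 = -400/7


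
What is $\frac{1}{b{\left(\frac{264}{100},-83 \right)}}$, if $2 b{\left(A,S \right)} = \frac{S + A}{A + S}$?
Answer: $2$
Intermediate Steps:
$b{\left(A,S \right)} = \frac{1}{2}$ ($b{\left(A,S \right)} = \frac{\left(S + A\right) \frac{1}{A + S}}{2} = \frac{\left(A + S\right) \frac{1}{A + S}}{2} = \frac{1}{2} \cdot 1 = \frac{1}{2}$)
$\frac{1}{b{\left(\frac{264}{100},-83 \right)}} = \frac{1}{\frac{1}{2}} = 2$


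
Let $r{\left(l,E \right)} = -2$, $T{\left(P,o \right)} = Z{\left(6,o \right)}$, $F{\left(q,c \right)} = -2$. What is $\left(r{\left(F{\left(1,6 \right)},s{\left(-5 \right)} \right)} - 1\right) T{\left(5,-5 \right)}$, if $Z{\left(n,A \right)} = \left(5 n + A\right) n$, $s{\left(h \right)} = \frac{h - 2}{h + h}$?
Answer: $-450$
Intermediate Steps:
$s{\left(h \right)} = \frac{-2 + h}{2 h}$
$Z{\left(n,A \right)} = n \left(A + 5 n\right)$ ($Z{\left(n,A \right)} = \left(A + 5 n\right) n = n \left(A + 5 n\right)$)
$T{\left(P,o \right)} = 180 + 6 o$ ($T{\left(P,o \right)} = 6 \left(o + 5 \cdot 6\right) = 6 \left(o + 30\right) = 6 \left(30 + o\right) = 180 + 6 o$)
$\left(r{\left(F{\left(1,6 \right)},s{\left(-5 \right)} \right)} - 1\right) T{\left(5,-5 \right)} = \left(-2 - 1\right) \left(180 + 6 \left(-5\right)\right) = - 3 \left(180 - 30\right) = \left(-3\right) 150 = -450$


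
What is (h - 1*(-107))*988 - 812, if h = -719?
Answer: -605468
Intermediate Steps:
(h - 1*(-107))*988 - 812 = (-719 - 1*(-107))*988 - 812 = (-719 + 107)*988 - 812 = -612*988 - 812 = -604656 - 812 = -605468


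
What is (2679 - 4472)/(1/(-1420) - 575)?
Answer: 2546060/816501 ≈ 3.1183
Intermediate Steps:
(2679 - 4472)/(1/(-1420) - 575) = -1793/(-1/1420 - 575) = -1793/(-816501/1420) = -1793*(-1420/816501) = 2546060/816501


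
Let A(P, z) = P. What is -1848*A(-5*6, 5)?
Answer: 55440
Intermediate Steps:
-1848*A(-5*6, 5) = -(-9240)*6 = -1848*(-30) = 55440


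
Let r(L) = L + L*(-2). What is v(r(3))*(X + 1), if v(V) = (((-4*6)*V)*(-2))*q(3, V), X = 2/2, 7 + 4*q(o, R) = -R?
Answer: 288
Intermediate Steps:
q(o, R) = -7/4 - R/4 (q(o, R) = -7/4 + (-R)/4 = -7/4 - R/4)
r(L) = -L (r(L) = L - 2*L = -L)
X = 1 (X = 2*(½) = 1)
v(V) = 48*V*(-7/4 - V/4) (v(V) = (((-4*6)*V)*(-2))*(-7/4 - V/4) = (-24*V*(-2))*(-7/4 - V/4) = (48*V)*(-7/4 - V/4) = 48*V*(-7/4 - V/4))
v(r(3))*(X + 1) = (-12*(-1*3)*(7 - 1*3))*(1 + 1) = -12*(-3)*(7 - 3)*2 = -12*(-3)*4*2 = 144*2 = 288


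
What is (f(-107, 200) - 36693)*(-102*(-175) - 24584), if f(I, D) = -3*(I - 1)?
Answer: 244908846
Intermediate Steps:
f(I, D) = 3 - 3*I (f(I, D) = -3*(-1 + I) = 3 - 3*I)
(f(-107, 200) - 36693)*(-102*(-175) - 24584) = ((3 - 3*(-107)) - 36693)*(-102*(-175) - 24584) = ((3 + 321) - 36693)*(17850 - 24584) = (324 - 36693)*(-6734) = -36369*(-6734) = 244908846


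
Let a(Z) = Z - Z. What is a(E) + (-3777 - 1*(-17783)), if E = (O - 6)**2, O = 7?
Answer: 14006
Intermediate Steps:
E = 1 (E = (7 - 6)**2 = 1**2 = 1)
a(Z) = 0
a(E) + (-3777 - 1*(-17783)) = 0 + (-3777 - 1*(-17783)) = 0 + (-3777 + 17783) = 0 + 14006 = 14006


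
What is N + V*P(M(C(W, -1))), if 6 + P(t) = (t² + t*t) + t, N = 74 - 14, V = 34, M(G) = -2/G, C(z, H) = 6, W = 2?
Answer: -1330/9 ≈ -147.78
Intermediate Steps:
N = 60
P(t) = -6 + t + 2*t² (P(t) = -6 + ((t² + t*t) + t) = -6 + ((t² + t²) + t) = -6 + (2*t² + t) = -6 + (t + 2*t²) = -6 + t + 2*t²)
N + V*P(M(C(W, -1))) = 60 + 34*(-6 - 2/6 + 2*(-2/6)²) = 60 + 34*(-6 - 2*⅙ + 2*(-2*⅙)²) = 60 + 34*(-6 - ⅓ + 2*(-⅓)²) = 60 + 34*(-6 - ⅓ + 2*(⅑)) = 60 + 34*(-6 - ⅓ + 2/9) = 60 + 34*(-55/9) = 60 - 1870/9 = -1330/9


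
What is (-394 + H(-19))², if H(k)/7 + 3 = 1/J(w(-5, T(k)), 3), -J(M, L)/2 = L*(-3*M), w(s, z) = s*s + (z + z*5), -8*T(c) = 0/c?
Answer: 34872948049/202500 ≈ 1.7221e+5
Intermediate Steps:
T(c) = 0 (T(c) = -0/c = -⅛*0 = 0)
w(s, z) = s² + 6*z (w(s, z) = s² + (z + 5*z) = s² + 6*z)
J(M, L) = 6*L*M (J(M, L) = -2*L*(-3*M) = -(-6)*L*M = 6*L*M)
H(k) = -9443/450 (H(k) = -21 + 7/((6*3*((-5)² + 6*0))) = -21 + 7/((6*3*(25 + 0))) = -21 + 7/((6*3*25)) = -21 + 7/450 = -9443/450)
(-394 + H(-19))² = (-394 - 9443/450)² = (-186743/450)² = 34872948049/202500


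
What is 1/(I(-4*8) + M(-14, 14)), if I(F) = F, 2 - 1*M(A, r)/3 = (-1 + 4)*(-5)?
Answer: 1/19 ≈ 0.052632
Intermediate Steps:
M(A, r) = 51 (M(A, r) = 6 - 3*(-1 + 4)*(-5) = 6 - 9*(-5) = 6 - 3*(-15) = 6 + 45 = 51)
1/(I(-4*8) + M(-14, 14)) = 1/(-4*8 + 51) = 1/(-32 + 51) = 1/19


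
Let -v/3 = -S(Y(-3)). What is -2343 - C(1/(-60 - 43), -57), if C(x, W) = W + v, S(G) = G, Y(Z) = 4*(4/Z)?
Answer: -2270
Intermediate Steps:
Y(Z) = 16/Z
v = -16 (v = -(-3)*16/(-3) = -(-3)*16*(-⅓) = -(-3)*(-16)/3 = -3*16/3 = -16)
C(x, W) = -16 + W (C(x, W) = W - 16 = -16 + W)
-2343 - C(1/(-60 - 43), -57) = -2343 - (-16 - 57) = -2343 - 1*(-73) = -2343 + 73 = -2270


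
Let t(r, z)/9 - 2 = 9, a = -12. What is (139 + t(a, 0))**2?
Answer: 56644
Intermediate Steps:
t(r, z) = 99 (t(r, z) = 18 + 9*9 = 18 + 81 = 99)
(139 + t(a, 0))**2 = (139 + 99)**2 = 238**2 = 56644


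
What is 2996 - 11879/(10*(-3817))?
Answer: 114369199/38170 ≈ 2996.3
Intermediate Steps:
2996 - 11879/(10*(-3817)) = 2996 - 11879/(-38170) = 2996 - 11879*(-1/38170) = 2996 + 11879/38170 = 114369199/38170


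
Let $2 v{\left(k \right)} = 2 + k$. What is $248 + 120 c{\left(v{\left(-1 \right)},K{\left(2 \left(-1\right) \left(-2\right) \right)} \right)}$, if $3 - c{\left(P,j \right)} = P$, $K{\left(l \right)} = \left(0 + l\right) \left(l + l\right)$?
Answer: $548$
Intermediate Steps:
$K{\left(l \right)} = 2 l^{2}$ ($K{\left(l \right)} = l 2 l = 2 l^{2}$)
$v{\left(k \right)} = 1 + \frac{k}{2}$ ($v{\left(k \right)} = \frac{2 + k}{2} = 1 + \frac{k}{2}$)
$c{\left(P,j \right)} = 3 - P$
$248 + 120 c{\left(v{\left(-1 \right)},K{\left(2 \left(-1\right) \left(-2\right) \right)} \right)} = 248 + 120 \left(3 - \left(1 + \frac{1}{2} \left(-1\right)\right)\right) = 248 + 120 \left(3 - \left(1 - \frac{1}{2}\right)\right) = 248 + 120 \left(3 - \frac{1}{2}\right) = 248 + 120 \cdot \frac{5}{2} = 248 + 300 = 548$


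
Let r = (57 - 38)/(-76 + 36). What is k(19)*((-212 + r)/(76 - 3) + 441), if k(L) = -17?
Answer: -21746757/2920 ≈ -7447.5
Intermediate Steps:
r = -19/40 (r = 19/(-40) = 19*(-1/40) = -19/40 ≈ -0.47500)
k(19)*((-212 + r)/(76 - 3) + 441) = -17*((-212 - 19/40)/(76 - 3) + 441) = -17*(-8499/40/73 + 441) = -17*(-8499/40*1/73 + 441) = -17*(-8499/2920 + 441) = -17*1279221/2920 = -21746757/2920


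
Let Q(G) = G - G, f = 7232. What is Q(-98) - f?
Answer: -7232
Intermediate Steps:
Q(G) = 0
Q(-98) - f = 0 - 1*7232 = 0 - 7232 = -7232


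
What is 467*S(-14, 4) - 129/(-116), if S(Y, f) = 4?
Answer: 216817/116 ≈ 1869.1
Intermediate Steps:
467*S(-14, 4) - 129/(-116) = 467*4 - 129/(-116) = 1868 - 129*(-1/116) = 1868 + 129/116 = 216817/116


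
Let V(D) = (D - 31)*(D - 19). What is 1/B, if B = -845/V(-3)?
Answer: -748/845 ≈ -0.88521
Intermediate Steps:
V(D) = (-31 + D)*(-19 + D)
B = -845/748 (B = -845/(589 + (-3)² - 50*(-3)) = -845/(589 + 9 + 150) = -845/748 ≈ -1.1297)
1/B = 1/(-845/748) = -748/845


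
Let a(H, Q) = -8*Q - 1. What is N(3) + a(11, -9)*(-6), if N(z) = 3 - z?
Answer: -426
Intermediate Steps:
a(H, Q) = -1 - 8*Q
N(3) + a(11, -9)*(-6) = (3 - 1*3) + (-1 - 8*(-9))*(-6) = (3 - 3) + (-1 + 72)*(-6) = 0 + 71*(-6) = 0 - 426 = -426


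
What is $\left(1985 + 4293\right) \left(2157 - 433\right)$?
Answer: $10823272$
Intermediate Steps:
$\left(1985 + 4293\right) \left(2157 - 433\right) = 6278 \cdot 1724 = 10823272$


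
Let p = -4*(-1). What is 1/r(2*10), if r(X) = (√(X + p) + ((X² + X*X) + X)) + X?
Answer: 35/29399 - √6/352788 ≈ 0.0011836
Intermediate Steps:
p = 4
r(X) = √(4 + X) + 2*X + 2*X² (r(X) = (√(X + 4) + ((X² + X*X) + X)) + X = (√(4 + X) + ((X² + X²) + X)) + X = (√(4 + X) + (2*X² + X)) + X = (√(4 + X) + (X + 2*X²)) + X = (X + √(4 + X) + 2*X²) + X = √(4 + X) + 2*X + 2*X²)
1/r(2*10) = 1/(√(4 + 2*10) + 2*(2*10) + 2*(2*10)²) = 1/(√(4 + 20) + 2*20 + 2*20²) = 1/(√24 + 40 + 2*400) = 1/(2*√6 + 40 + 800) = 1/(840 + 2*√6)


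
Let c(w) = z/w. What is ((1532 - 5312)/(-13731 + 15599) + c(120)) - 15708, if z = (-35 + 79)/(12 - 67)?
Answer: -1100487617/70050 ≈ -15710.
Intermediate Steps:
z = -4/5 (z = 44/(-55) = 44*(-1/55) = -4/5 ≈ -0.80000)
c(w) = -4/(5*w)
((1532 - 5312)/(-13731 + 15599) + c(120)) - 15708 = ((1532 - 5312)/(-13731 + 15599) - 4/5/120) - 15708 = (-3780/1868 - 4/5*1/120) - 15708 = (-3780*1/1868 - 1/150) - 15708 = (-945/467 - 1/150) - 15708 = -142217/70050 - 15708 = -1100487617/70050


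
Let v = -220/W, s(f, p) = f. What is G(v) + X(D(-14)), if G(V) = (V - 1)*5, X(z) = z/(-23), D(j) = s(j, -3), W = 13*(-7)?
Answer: 16109/2093 ≈ 7.6966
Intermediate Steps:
W = -91
v = 220/91 (v = -220/(-91) = -220*(-1/91) = 220/91 ≈ 2.4176)
D(j) = j
X(z) = -z/23 (X(z) = z*(-1/23) = -z/23)
G(V) = -5 + 5*V (G(V) = (-1 + V)*5 = -5 + 5*V)
G(v) + X(D(-14)) = (-5 + 5*(220/91)) - 1/23*(-14) = (-5 + 1100/91) + 14/23 = 645/91 + 14/23 = 16109/2093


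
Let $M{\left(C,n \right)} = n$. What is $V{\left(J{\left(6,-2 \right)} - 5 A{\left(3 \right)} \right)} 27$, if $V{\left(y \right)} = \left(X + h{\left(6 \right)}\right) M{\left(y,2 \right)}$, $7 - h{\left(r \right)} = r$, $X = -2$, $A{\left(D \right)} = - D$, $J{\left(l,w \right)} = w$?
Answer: $-54$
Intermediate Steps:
$h{\left(r \right)} = 7 - r$
$V{\left(y \right)} = -2$ ($V{\left(y \right)} = \left(-2 + \left(7 - 6\right)\right) 2 = \left(-2 + 1\right) 2 = \left(-1\right) 2 = -2$)
$V{\left(J{\left(6,-2 \right)} - 5 A{\left(3 \right)} \right)} 27 = \left(-2\right) 27 = -54$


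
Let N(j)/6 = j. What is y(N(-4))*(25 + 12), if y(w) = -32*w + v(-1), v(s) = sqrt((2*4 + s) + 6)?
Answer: 28416 + 37*sqrt(13) ≈ 28549.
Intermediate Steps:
N(j) = 6*j
v(s) = sqrt(14 + s) (v(s) = sqrt((8 + s) + 6) = sqrt(14 + s))
y(w) = sqrt(13) - 32*w (y(w) = -32*w + sqrt(14 - 1) = -32*w + sqrt(13) = sqrt(13) - 32*w)
y(N(-4))*(25 + 12) = (sqrt(13) - 192*(-4))*(25 + 12) = (sqrt(13) - 32*(-24))*37 = (sqrt(13) + 768)*37 = (768 + sqrt(13))*37 = 28416 + 37*sqrt(13)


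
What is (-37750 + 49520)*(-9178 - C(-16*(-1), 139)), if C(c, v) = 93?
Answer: -109119670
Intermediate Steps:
(-37750 + 49520)*(-9178 - C(-16*(-1), 139)) = (-37750 + 49520)*(-9178 - 1*93) = 11770*(-9178 - 93) = 11770*(-9271) = -109119670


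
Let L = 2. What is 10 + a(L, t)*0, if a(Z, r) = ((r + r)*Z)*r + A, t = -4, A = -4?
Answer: 10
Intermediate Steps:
a(Z, r) = -4 + 2*Z*r² (a(Z, r) = ((r + r)*Z)*r - 4 = ((2*r)*Z)*r - 4 = (2*Z*r)*r - 4 = 2*Z*r² - 4 = -4 + 2*Z*r²)
10 + a(L, t)*0 = 10 + (-4 + 2*2*(-4)²)*0 = 10 + (-4 + 2*2*16)*0 = 10 + (-4 + 64)*0 = 10 + 60*0 = 10 + 0 = 10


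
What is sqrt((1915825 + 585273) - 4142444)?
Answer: I*sqrt(1641346) ≈ 1281.2*I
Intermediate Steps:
sqrt((1915825 + 585273) - 4142444) = sqrt(2501098 - 4142444) = sqrt(-1641346) = I*sqrt(1641346)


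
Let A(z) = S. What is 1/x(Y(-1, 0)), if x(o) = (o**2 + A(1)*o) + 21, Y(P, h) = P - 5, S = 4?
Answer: 1/33 ≈ 0.030303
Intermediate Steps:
Y(P, h) = -5 + P
A(z) = 4
x(o) = 21 + o**2 + 4*o (x(o) = (o**2 + 4*o) + 21 = 21 + o**2 + 4*o)
1/x(Y(-1, 0)) = 1/(21 + (-5 - 1)**2 + 4*(-5 - 1)) = 1/(21 + (-6)**2 + 4*(-6)) = 1/(21 + 36 - 24) = 1/33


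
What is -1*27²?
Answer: -729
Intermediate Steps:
-1*27² = -1*729 = -729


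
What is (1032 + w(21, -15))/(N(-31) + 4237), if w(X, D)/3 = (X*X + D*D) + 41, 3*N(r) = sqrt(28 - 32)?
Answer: 120233349/161569525 - 18918*I/161569525 ≈ 0.74416 - 0.00011709*I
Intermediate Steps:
N(r) = 2*I/3 (N(r) = sqrt(28 - 32)/3 = sqrt(-4)/3 = (2*I)/3 = 2*I/3)
w(X, D) = 123 + 3*D**2 + 3*X**2 (w(X, D) = 3*((X*X + D*D) + 41) = 3*((X**2 + D**2) + 41) = 3*((D**2 + X**2) + 41) = 3*(41 + D**2 + X**2) = 123 + 3*D**2 + 3*X**2)
(1032 + w(21, -15))/(N(-31) + 4237) = (1032 + (123 + 3*(-15)**2 + 3*21**2))/(2*I/3 + 4237) = (1032 + (123 + 3*225 + 3*441))/(4237 + 2*I/3) = (1032 + (123 + 675 + 1323))*(9*(4237 - 2*I/3)/161569525) = (1032 + 2121)*(9*(4237 - 2*I/3)/161569525) = 3153*(9*(4237 - 2*I/3)/161569525) = 28377*(4237 - 2*I/3)/161569525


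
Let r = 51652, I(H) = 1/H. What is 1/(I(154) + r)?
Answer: 154/7954409 ≈ 1.9360e-5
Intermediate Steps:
1/(I(154) + r) = 1/(1/154 + 51652) = 1/(7954409/154) = 154/7954409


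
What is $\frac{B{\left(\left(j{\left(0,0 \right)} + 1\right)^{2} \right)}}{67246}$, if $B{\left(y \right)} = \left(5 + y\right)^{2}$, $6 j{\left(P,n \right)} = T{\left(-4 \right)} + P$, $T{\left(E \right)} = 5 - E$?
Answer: $\frac{2025}{1075936} \approx 0.0018821$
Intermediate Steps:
$j{\left(P,n \right)} = \frac{3}{2} + \frac{P}{6}$ ($j{\left(P,n \right)} = \frac{\left(5 - -4\right) + P}{6} = \frac{\left(5 + 4\right) + P}{6} = \frac{9 + P}{6} = \frac{3}{2} + \frac{P}{6}$)
$\frac{B{\left(\left(j{\left(0,0 \right)} + 1\right)^{2} \right)}}{67246} = \frac{\left(5 + \left(\left(\frac{3}{2} + \frac{1}{6} \cdot 0\right) + 1\right)^{2}\right)^{2}}{67246} = \left(5 + \left(\left(\frac{3}{2} + 0\right) + 1\right)^{2}\right)^{2} \cdot \frac{1}{67246} = \left(5 + \left(\frac{3}{2} + 1\right)^{2}\right)^{2} \cdot \frac{1}{67246} = \left(5 + \left(\frac{5}{2}\right)^{2}\right)^{2} \cdot \frac{1}{67246} = \left(5 + \frac{25}{4}\right)^{2} \cdot \frac{1}{67246} = \left(\frac{45}{4}\right)^{2} \cdot \frac{1}{67246} = \frac{2025}{16} \cdot \frac{1}{67246} = \frac{2025}{1075936}$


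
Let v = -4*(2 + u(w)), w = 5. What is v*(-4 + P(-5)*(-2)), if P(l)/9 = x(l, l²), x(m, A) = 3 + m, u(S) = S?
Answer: -896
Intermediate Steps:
v = -28 (v = -4*(2 + 5) = -4*7 = -28)
P(l) = 27 + 9*l (P(l) = 9*(3 + l) = 27 + 9*l)
v*(-4 + P(-5)*(-2)) = -28*(-4 + (27 + 9*(-5))*(-2)) = -28*(-4 + (27 - 45)*(-2)) = -28*(-4 - 18*(-2)) = -28*(-4 + 36) = -28*32 = -896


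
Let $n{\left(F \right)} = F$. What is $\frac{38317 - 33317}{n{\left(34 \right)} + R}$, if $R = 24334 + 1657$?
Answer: $\frac{200}{1041} \approx 0.19212$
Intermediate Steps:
$R = 25991$
$\frac{38317 - 33317}{n{\left(34 \right)} + R} = \frac{38317 - 33317}{34 + 25991} = \frac{5000}{26025} = 5000 \cdot \frac{1}{26025} = \frac{200}{1041}$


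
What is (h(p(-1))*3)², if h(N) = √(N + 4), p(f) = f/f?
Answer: 45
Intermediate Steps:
p(f) = 1
h(N) = √(4 + N)
(h(p(-1))*3)² = (√(4 + 1)*3)² = (√5*3)² = (3*√5)² = 45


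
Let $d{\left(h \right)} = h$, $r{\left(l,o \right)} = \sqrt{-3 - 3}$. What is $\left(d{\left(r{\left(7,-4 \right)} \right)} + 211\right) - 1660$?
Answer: $-1449 + i \sqrt{6} \approx -1449.0 + 2.4495 i$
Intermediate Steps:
$r{\left(l,o \right)} = i \sqrt{6}$ ($r{\left(l,o \right)} = \sqrt{-6} = i \sqrt{6}$)
$\left(d{\left(r{\left(7,-4 \right)} \right)} + 211\right) - 1660 = \left(i \sqrt{6} + 211\right) - 1660 = \left(211 + i \sqrt{6}\right) - 1660 = -1449 + i \sqrt{6}$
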